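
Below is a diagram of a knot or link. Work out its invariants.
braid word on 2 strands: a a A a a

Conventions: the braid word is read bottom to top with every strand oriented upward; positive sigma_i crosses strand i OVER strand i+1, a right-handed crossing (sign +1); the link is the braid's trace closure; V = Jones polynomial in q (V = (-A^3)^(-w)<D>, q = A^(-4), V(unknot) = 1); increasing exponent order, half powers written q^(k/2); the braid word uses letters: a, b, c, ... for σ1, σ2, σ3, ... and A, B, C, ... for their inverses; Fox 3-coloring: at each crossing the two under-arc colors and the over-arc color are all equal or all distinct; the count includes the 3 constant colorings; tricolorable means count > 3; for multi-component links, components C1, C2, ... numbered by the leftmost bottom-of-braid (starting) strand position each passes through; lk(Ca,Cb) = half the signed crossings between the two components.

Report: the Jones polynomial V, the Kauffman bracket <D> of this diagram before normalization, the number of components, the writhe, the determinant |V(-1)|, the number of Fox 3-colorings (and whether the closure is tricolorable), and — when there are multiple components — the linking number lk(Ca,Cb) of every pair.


Jones polynomial: V(q) = q + q^3 - q^4
<D> = A^-7 - A^-3 - A^5; writhe +3
components 1, writhe +3 (5 crossings)
3-colorings: 9 of 3^5, det 3 — tricolorable
note: V spans 3 powers of q: at least 3 crossings in any diagram


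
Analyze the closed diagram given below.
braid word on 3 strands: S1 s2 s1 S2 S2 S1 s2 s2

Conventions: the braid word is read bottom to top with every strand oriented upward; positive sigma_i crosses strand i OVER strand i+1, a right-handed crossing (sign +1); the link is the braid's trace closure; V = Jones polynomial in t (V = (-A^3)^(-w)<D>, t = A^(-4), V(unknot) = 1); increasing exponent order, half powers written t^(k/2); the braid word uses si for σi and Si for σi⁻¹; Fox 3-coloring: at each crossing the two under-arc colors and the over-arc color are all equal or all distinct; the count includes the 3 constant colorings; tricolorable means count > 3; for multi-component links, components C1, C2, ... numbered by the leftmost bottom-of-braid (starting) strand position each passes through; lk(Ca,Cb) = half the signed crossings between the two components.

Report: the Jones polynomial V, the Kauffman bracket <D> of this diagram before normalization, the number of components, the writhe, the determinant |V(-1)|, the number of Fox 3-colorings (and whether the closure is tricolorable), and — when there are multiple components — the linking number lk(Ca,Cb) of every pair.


V(t) = -t^-3 + t^-2 - t^-1 + 3 - t + t^2 - t^3
bracket: -A^-12 + A^-8 - A^-4 + 3 - A^4 + A^8 - A^12, w = 0
1 component, writhe 0, over 8 crossings
det 9, colorings 27 of 3^8 — tricolorable
observation: det 9 = |V(-1)|; divisible by 3, so tricolorable


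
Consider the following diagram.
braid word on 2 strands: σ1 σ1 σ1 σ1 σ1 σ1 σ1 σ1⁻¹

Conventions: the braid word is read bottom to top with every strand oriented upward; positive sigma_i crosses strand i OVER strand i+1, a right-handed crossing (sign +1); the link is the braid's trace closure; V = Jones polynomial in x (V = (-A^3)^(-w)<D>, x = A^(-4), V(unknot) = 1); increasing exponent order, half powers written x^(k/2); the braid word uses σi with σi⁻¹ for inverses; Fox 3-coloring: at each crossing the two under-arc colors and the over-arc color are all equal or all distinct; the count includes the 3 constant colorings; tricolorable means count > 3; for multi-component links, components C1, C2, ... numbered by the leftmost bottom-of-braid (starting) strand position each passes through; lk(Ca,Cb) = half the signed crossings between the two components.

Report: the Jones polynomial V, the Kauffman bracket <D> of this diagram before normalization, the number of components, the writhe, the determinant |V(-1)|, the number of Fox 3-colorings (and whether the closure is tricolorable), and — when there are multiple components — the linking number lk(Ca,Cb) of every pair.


V(x) = -x^(5/2) - x^(9/2) + x^(11/2) - x^(13/2) + x^(15/2) - x^(17/2)
bracket: -A^-16 + A^-12 - A^-8 + A^-4 - 1 - A^8, w = +6
2 components, writhe +6, over 8 crossings
lk(C1,C2) = +3
det 6, colorings 9 of 3^8 — tricolorable
observation: inverse pairs cancel, leaving σ1 σ1 σ1 σ1 σ1 σ1


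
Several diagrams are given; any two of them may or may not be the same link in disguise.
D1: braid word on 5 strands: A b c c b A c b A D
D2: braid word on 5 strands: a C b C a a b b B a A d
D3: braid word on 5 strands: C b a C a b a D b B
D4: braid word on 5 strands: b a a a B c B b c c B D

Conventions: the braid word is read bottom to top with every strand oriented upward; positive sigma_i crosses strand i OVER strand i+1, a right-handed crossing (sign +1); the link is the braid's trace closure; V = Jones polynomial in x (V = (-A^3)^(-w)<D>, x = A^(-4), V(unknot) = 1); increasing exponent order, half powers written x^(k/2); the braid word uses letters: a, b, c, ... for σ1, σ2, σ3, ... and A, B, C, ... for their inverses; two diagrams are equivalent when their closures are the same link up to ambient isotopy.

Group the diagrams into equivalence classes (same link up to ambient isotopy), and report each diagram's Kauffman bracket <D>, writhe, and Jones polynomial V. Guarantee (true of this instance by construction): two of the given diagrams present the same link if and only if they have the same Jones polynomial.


classes: {D1} | {D2, D3} | {D4}
V(D1) = -x^-2 + 2x^-1 - 2 + 4x - 4x^2 + 4x^3 - 3x^4 + 2x^5 - x^6  [10 crossings, <D> = -A^-18 + 2A^-14 - 3A^-10 + 4A^-6 - 4A^-2 + 4A^2 - 2A^6 + 2A^10 - A^14, w = +2]
V(D2) = x^-1 - 1 + 2x - 2x^2 + 2x^3 - 2x^4 + x^5  (w +4, c 12, <D> = A^-8 - 2A^-4 + 2 - 2A^4 + 2A^8 - A^12 + A^16)
V(D3) = x^-1 - 1 + 2x - 2x^2 + 2x^3 - 2x^4 + x^5  (w +2, c 10, <D> = A^-14 - 2A^-10 + 2A^-6 - 2A^-2 + 2A^2 - A^6 + A^10)
V(D4) = x^2 + 2x^4 - 2x^5 + x^6 - 2x^7 + x^8  (w +4, c 12, <D> = A^-20 - 2A^-16 + A^-12 - 2A^-8 + 2A^-4 + A^4)
note: comparing 4 Jones polynomials yields 3 groups


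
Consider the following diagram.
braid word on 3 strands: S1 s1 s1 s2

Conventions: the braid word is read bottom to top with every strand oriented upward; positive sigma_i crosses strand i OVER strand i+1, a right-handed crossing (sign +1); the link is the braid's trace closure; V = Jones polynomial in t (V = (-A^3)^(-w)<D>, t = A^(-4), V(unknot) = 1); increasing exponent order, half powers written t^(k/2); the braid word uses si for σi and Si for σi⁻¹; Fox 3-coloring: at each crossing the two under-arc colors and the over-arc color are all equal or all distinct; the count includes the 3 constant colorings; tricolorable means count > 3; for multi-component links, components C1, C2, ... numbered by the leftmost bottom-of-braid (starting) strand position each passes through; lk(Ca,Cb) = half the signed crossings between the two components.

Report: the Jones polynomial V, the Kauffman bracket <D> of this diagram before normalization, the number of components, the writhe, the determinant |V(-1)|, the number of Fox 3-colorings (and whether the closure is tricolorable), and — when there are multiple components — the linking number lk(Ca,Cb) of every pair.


V = 1
<D> = A^6 (w = +2)
1 component over 4 crossings, w = +2
3 Fox colorings among 3^4, |V(-1)| = 1: not tricolorable
why: w = +2 (over 4 crossings) is diagram-only; (-A^3)^(-2) removes it from V


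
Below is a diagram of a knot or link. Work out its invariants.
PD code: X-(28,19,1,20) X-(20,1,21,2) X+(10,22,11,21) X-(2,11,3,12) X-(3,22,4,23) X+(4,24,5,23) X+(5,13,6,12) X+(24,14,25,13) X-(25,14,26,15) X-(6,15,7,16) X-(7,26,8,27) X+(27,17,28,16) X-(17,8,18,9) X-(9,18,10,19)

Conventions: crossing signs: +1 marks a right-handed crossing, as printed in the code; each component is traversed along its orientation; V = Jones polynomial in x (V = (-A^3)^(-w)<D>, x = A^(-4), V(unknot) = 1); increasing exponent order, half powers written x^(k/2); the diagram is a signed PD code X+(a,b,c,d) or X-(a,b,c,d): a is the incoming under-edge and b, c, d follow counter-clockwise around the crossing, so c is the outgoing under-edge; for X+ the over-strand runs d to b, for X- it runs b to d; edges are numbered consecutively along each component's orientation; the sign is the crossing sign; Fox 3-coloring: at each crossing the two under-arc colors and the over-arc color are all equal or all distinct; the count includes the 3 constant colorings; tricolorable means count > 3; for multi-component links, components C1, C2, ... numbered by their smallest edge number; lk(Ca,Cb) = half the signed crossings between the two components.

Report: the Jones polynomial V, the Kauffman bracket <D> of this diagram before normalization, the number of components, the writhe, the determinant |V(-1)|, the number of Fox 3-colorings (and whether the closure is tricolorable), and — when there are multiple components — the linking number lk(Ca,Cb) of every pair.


V = x^-7 - 2x^-6 + 2x^-5 - 3x^-4 + 3x^-3 - 2x^-2 + 2x^-1
<D> = 2A^-8 - 2A^-4 + 3 - 3A^4 + 2A^8 - 2A^12 + A^16 (w = -4)
1 component over 14 crossings, w = -4
9 Fox colorings among 3^14, |V(-1)| = 15: tricolorable
why: w = -4 shifts under R1 moves; the (-A^3)^(4) factor cancels that in V


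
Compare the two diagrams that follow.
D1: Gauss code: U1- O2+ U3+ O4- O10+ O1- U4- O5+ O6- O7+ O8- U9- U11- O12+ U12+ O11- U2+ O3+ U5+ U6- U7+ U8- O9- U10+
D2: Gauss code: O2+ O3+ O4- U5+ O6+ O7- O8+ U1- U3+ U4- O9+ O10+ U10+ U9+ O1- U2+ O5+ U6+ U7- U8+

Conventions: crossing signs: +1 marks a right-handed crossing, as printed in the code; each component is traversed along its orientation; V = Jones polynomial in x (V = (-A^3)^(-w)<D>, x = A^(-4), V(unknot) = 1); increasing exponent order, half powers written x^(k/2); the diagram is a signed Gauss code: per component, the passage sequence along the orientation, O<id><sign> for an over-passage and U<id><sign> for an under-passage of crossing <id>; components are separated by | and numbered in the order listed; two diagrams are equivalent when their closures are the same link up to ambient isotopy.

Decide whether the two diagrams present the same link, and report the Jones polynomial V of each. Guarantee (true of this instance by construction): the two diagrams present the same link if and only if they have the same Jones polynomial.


equivalent: no
V(D1) = 1  (w 0, c 12, <D> = 1)
V(D2) = x + x^3 - x^4  [10 crossings, <D> = -A^-4 + 1 + A^8, w = +4]
key observation: comparing 2 Jones polynomials yields 2 groups


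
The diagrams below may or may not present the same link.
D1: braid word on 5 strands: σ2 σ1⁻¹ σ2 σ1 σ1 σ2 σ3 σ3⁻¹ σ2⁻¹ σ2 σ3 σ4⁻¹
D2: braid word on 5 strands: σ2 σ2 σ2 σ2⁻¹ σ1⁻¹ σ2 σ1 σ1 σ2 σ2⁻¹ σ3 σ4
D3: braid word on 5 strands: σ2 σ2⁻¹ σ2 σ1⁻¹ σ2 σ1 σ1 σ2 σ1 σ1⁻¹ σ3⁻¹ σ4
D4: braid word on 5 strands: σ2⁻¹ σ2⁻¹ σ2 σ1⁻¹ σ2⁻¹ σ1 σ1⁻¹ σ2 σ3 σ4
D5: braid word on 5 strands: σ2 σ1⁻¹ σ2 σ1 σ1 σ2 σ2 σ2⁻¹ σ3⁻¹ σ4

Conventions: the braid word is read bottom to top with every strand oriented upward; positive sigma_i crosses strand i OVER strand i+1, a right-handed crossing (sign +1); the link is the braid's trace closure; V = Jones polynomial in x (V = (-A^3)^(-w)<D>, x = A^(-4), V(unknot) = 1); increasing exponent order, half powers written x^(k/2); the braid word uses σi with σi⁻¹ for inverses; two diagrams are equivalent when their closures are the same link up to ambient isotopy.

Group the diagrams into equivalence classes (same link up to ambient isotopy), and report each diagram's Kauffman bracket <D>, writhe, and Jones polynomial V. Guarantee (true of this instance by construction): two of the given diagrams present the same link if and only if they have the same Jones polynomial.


grouping into links: {D1, D2, D3, D5} | {D4}
V(D1) = x - x^2 + 2x^3 - x^4 + x^5 - x^6  (w +4, c 12, <D> = -A^-12 + A^-8 - A^-4 + 2 - A^4 + A^8)
D2 (bracket -A^-6 + A^-2 - A^2 + 2A^6 - A^10 + A^14; 12 crossings at w = +6): V = x - x^2 + 2x^3 - x^4 + x^5 - x^6
V(D3) = x - x^2 + 2x^3 - x^4 + x^5 - x^6  [12 crossings, <D> = -A^-12 + A^-8 - A^-4 + 2 - A^4 + A^8, w = +4]
V(D4) = 1  (w 0, c 10, <D> = 1)
V(D5) = x - x^2 + 2x^3 - x^4 + x^5 - x^6  (w +4, c 10, <D> = -A^-12 + A^-8 - A^-4 + 2 - A^4 + A^8)
why: 2 classes among 5 diagrams; unequal V(x) rules out equality


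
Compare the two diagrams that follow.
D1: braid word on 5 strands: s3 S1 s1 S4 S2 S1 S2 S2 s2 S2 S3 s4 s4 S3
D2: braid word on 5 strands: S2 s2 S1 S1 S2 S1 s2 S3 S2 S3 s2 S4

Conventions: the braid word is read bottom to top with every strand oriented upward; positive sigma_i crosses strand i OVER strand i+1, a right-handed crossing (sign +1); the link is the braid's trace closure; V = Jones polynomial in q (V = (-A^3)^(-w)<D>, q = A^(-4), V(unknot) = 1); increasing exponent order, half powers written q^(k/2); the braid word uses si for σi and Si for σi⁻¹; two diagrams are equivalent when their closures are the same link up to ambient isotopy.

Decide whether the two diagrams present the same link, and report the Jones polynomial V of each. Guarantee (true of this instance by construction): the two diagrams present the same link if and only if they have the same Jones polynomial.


same link: yes
V(D1) = -q^-4 + q^-3 + q^-1  [14 crossings, <D> = A^-8 + 1 - A^4, w = -4]
D2 (bracket A^-14 + A^-6 - A^-2; 12 crossings at w = -6): V = -q^-4 + q^-3 + q^-1
note: from 14 to 12 crossings by R-moves: one link, two diagrams


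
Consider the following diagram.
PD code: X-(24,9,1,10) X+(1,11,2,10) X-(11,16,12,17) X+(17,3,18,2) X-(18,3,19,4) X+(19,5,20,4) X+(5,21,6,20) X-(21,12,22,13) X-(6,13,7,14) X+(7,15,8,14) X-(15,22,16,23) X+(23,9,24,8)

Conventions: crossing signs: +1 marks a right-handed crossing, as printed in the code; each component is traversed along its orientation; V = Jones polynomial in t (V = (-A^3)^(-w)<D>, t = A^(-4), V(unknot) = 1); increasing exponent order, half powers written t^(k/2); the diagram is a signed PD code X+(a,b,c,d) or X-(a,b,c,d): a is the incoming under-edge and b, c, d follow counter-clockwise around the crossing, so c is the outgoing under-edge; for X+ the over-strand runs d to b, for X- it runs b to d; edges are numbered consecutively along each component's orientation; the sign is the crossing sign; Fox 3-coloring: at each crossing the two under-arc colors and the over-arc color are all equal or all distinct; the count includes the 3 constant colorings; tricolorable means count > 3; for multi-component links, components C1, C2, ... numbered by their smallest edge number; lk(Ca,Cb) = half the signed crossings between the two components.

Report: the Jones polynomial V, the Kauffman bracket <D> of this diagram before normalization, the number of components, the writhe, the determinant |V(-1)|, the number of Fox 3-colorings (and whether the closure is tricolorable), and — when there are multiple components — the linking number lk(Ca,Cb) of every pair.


V(t) = -t^-3 + 2t^-2 - 2t^-1 + 3 - 2t + 2t^2 - t^3
bracket: -A^-12 + 2A^-8 - 2A^-4 + 3 - 2A^4 + 2A^8 - A^12, w = 0
1 component, writhe 0, over 12 crossings
det 13, colorings 3 of 3^12 — not tricolorable
observation: w = 0 shifts under R1 moves; the (-A^3)^(0) factor cancels that in V


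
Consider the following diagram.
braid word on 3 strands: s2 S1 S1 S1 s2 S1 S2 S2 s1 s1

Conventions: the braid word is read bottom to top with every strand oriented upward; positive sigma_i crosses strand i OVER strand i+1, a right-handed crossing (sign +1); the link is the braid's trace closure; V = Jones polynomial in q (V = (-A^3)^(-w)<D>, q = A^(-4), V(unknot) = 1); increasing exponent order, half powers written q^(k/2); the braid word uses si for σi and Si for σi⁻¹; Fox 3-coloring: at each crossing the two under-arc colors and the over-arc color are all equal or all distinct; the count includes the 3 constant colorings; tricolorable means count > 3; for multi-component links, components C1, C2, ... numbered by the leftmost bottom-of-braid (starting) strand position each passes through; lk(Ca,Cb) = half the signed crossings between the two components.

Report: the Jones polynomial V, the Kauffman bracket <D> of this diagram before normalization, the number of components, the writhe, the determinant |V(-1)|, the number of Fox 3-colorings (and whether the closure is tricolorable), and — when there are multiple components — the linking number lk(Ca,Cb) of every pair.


V(q) = -q^-6 + 2q^-5 - 3q^-4 + 4q^-3 - 4q^-2 + 4q^-1 - 2 + 2q - q^2
bracket: -A^-14 + 2A^-10 - 2A^-6 + 4A^-2 - 4A^2 + 4A^6 - 3A^10 + 2A^14 - A^18, w = -2
1 component, writhe -2, over 10 crossings
det 23, colorings 3 of 3^10 — not tricolorable
observation: V spans 8 powers of q: at least 8 crossings in any diagram


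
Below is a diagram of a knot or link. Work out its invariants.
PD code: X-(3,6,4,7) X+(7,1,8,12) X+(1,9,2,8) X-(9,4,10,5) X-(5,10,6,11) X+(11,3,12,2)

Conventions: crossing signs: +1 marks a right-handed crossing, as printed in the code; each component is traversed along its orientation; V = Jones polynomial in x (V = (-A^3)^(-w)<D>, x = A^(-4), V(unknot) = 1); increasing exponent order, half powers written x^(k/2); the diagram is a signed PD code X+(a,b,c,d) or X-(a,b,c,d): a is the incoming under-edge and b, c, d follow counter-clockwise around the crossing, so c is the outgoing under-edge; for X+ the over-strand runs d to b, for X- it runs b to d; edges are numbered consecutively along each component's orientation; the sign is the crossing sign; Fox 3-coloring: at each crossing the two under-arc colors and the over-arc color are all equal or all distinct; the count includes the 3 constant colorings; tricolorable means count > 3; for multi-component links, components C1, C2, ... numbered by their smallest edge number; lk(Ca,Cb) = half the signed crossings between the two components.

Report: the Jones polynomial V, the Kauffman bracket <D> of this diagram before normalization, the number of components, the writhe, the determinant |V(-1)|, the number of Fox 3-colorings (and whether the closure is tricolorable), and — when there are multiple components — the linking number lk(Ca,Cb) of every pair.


V = -x^-3 + 2x^-2 - 2x^-1 + 3 - 2x + 2x^2 - x^3
<D> = -A^-12 + 2A^-8 - 2A^-4 + 3 - 2A^4 + 2A^8 - A^12 (w = 0)
1 component over 6 crossings, w = 0
3 Fox colorings among 3^6, |V(-1)| = 13: not tricolorable
why: |V(-1)| = 13: so not tricolorable, since 3 does not divide 13


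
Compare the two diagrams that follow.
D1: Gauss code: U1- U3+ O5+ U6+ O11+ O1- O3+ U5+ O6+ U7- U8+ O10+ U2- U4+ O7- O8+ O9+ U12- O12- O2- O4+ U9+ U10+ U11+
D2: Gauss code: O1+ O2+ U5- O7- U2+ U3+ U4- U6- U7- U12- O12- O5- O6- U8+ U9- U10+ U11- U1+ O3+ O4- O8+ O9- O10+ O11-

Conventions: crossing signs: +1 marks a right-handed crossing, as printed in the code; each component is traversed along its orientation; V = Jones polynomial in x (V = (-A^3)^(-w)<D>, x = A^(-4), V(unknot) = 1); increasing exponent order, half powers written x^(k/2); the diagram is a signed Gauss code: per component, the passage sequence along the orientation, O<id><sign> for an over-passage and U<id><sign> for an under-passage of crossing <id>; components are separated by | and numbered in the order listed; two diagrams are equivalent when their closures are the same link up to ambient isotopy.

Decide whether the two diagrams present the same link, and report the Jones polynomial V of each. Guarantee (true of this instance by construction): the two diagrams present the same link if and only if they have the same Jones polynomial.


equivalent: no
D1 (bracket -A^-4 + 1 + A^8; 12 crossings at w = +4): V = x + x^3 - x^4
D2 (bracket A^-6; 12 crossings at w = -2): V = 1
key observation: 2 values of V(x) split the 2 diagrams


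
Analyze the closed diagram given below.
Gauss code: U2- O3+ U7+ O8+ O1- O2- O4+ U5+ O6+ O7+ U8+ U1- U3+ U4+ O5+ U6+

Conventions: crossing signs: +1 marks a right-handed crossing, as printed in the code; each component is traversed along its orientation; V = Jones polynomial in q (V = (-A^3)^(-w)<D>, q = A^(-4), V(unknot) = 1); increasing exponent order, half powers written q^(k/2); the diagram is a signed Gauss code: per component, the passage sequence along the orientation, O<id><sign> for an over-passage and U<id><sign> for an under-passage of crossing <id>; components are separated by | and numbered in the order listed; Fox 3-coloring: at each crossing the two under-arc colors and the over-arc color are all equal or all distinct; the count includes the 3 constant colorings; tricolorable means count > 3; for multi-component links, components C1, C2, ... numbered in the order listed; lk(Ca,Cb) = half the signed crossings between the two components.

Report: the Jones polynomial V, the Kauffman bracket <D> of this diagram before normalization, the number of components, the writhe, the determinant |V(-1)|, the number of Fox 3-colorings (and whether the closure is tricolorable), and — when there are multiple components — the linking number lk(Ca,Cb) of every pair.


V(q) = q - q^2 + 2q^3 - q^4 + q^5 - q^6
bracket: -A^-12 + A^-8 - A^-4 + 2 - A^4 + A^8, w = +4
1 component, writhe +4, over 8 crossings
det 7, colorings 3 of 3^8 — not tricolorable
observation: w = +4 shifts under R1 moves; the (-A^3)^(-4) factor cancels that in V


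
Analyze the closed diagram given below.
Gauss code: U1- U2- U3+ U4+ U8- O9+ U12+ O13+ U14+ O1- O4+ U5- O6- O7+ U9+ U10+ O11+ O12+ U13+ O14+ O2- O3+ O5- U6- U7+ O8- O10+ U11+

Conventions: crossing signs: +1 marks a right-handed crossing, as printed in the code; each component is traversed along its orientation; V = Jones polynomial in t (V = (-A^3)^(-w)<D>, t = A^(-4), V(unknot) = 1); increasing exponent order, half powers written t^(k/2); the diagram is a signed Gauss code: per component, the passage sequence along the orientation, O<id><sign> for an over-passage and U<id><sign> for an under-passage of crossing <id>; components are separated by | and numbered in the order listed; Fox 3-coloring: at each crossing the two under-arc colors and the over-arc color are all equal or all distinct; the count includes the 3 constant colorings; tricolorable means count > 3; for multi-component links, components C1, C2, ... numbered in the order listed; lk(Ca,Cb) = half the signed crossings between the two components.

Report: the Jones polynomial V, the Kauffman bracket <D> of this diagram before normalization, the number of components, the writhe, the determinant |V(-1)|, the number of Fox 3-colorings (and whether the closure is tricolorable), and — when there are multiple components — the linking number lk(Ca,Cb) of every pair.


V(t) = t - t^2 + 2t^3 - t^4 + t^5 - t^6
bracket: -A^-12 + A^-8 - A^-4 + 2 - A^4 + A^8, w = +4
1 component, writhe +4, over 14 crossings
det 7, colorings 3 of 3^14 — not tricolorable
observation: |V(-1)| = 7: so not tricolorable, since 3 does not divide 7


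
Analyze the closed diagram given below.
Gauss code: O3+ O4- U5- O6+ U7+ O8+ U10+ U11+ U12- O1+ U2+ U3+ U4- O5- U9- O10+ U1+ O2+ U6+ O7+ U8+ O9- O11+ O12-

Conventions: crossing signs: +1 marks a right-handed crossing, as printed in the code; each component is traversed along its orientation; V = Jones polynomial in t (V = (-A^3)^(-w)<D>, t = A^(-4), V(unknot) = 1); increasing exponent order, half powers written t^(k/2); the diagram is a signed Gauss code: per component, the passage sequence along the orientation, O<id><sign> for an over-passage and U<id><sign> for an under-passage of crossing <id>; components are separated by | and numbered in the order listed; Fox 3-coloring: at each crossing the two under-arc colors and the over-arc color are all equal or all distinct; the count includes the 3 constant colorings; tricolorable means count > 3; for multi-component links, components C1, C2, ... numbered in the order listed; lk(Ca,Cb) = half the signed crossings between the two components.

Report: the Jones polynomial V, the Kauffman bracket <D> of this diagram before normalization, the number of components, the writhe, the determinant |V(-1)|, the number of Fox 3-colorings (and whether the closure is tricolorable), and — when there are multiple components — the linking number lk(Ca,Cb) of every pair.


V(t) = 1 - t + 3t^2 - 3t^3 + 3t^4 - 4t^5 + 3t^6 - 2t^7 + t^8
bracket: A^-20 - 2A^-16 + 3A^-12 - 4A^-8 + 3A^-4 - 3 + 3A^4 - A^8 + A^12, w = +4
1 component, writhe +4, over 12 crossings
det 21, colorings 9 of 3^12 — tricolorable
observation: det 21 = |V(-1)|; divisible by 3, so tricolorable


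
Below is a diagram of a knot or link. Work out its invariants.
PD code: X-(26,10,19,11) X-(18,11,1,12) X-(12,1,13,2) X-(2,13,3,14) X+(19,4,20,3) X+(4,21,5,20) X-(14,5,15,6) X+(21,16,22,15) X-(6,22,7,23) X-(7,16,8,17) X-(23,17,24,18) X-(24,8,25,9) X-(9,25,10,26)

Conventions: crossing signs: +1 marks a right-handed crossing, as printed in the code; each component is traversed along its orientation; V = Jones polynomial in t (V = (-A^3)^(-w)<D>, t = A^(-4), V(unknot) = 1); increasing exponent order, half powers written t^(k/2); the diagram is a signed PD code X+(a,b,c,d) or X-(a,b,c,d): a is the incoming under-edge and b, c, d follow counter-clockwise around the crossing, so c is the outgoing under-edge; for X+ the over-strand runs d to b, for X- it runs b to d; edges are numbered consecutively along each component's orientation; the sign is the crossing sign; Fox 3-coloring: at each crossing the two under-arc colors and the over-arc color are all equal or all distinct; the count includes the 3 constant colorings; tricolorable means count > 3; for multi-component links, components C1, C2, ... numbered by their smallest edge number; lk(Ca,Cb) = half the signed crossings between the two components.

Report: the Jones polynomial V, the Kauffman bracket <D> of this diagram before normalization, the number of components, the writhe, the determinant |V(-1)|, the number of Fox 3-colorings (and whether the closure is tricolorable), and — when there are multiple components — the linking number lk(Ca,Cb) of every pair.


Jones polynomial: V(t) = t^(-23/2) - 3t^(-21/2) + 6t^(-19/2) - 8t^(-17/2) + 10t^(-15/2) - 10t^(-13/2) + 8t^(-11/2) - 7t^(-9/2) + 3t^(-7/2) - 2t^(-5/2)
<D> = 2A^-11 - 3A^-7 + 7A^-3 - 8A + 10A^5 - 10A^9 + 8A^13 - 6A^17 + 3A^21 - A^25; writhe -7
components 2, writhe -7 (13 crossings)
linking number lk(C1,C2) = -1
3-colorings: 3 of 3^13, det 58 — not tricolorable
note: the span of V is 9, within the link bound 13 + 2 - 1


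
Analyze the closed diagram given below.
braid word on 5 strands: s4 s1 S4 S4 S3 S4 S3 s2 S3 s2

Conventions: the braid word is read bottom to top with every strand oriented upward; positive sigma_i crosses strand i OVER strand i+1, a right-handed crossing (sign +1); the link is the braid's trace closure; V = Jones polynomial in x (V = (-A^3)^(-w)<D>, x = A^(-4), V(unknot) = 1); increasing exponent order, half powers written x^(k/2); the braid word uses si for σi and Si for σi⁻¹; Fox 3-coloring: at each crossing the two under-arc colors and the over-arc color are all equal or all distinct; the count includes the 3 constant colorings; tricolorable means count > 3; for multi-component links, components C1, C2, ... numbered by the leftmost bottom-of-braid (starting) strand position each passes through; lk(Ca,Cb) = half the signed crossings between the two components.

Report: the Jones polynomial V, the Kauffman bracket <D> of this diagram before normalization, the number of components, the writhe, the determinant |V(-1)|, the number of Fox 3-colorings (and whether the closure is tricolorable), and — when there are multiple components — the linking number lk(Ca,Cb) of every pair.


V = x^-5 - 2x^-4 + 2x^-3 - 2x^-2 + 2x^-1 - 1 + x
<D> = A^-10 - A^-6 + 2A^-2 - 2A^2 + 2A^6 - 2A^10 + A^14 (w = -2)
1 component over 10 crossings, w = -2
3 Fox colorings among 3^10, |V(-1)| = 11: not tricolorable
why: w = -2 (over 10 crossings) is diagram-only; (-A^3)^(2) removes it from V


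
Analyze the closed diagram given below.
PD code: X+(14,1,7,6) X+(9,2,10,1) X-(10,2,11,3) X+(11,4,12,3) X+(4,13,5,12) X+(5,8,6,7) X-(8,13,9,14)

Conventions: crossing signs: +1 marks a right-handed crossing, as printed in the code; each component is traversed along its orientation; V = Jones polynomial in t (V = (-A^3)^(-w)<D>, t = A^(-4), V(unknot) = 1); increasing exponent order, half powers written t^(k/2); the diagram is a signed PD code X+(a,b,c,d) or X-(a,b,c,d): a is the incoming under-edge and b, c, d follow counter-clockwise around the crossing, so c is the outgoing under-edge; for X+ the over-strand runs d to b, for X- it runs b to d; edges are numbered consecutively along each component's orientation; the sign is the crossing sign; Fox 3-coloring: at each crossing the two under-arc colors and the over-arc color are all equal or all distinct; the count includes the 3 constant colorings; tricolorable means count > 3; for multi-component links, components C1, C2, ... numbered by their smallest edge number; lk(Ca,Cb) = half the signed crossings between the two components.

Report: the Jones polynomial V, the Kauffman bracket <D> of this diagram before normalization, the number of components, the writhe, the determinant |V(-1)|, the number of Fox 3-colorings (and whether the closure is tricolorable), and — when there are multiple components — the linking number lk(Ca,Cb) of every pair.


Jones polynomial: V(t) = -t^(1/2) + t^(3/2) - t^(5/2) - t^(9/2)
<D> = A^-9 + A^-1 - A^3 + A^7; writhe +3
components 2, writhe +3 (7 crossings)
linking number lk(C1,C2) = +2
3-colorings: 3 of 3^7, det 4 — not tricolorable
note: w = +3 shifts under R1 moves; the (-A^3)^(-3) factor cancels that in V


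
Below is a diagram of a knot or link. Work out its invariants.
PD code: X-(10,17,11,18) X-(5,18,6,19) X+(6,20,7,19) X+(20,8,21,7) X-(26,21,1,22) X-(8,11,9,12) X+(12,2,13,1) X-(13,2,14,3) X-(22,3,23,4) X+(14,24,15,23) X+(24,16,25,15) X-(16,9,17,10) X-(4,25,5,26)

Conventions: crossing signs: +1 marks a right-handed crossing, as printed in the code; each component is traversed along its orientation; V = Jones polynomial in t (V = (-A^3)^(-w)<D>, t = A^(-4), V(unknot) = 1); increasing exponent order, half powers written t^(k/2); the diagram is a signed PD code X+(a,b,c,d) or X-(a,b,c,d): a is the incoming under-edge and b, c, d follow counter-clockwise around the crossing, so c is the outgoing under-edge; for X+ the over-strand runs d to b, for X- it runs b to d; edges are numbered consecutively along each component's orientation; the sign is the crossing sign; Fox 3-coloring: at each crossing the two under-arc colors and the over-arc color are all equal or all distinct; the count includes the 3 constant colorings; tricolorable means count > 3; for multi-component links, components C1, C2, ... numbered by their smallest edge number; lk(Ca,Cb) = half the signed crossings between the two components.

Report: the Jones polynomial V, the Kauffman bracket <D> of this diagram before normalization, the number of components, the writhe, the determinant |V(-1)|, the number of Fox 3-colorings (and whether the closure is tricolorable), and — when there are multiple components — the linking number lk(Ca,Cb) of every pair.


Jones polynomial: V(t) = t^-7 - 3t^-6 + 5t^-5 - 8t^-4 + 9t^-3 - 8t^-2 + 8t^-1 - 5 + 3t - t^2
<D> = A^-17 - 3A^-13 + 5A^-9 - 8A^-5 + 8A^-1 - 9A^3 + 8A^7 - 5A^11 + 3A^15 - A^19; writhe -3
components 1, writhe -3 (13 crossings)
3-colorings: 9 of 3^13, det 51 — tricolorable
note: |V(-1)| = 51: so tricolorable, since 3 divides 51


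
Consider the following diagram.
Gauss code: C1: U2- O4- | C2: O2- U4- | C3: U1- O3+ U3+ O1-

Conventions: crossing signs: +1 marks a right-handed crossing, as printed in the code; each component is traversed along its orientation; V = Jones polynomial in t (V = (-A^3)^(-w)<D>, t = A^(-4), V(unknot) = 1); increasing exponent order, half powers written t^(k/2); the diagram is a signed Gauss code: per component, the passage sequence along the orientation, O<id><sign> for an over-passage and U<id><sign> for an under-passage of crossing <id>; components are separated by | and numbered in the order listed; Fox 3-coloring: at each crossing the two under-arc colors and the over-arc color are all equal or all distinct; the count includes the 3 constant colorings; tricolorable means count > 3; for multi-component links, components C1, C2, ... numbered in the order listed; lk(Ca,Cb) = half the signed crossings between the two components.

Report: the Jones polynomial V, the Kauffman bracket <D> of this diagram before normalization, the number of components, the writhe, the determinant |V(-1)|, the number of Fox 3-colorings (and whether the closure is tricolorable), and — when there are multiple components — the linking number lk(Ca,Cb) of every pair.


Jones polynomial: V(t) = t^-3 + t^-2 + t^-1 + 1
<D> = A^-6 + A^-2 + A^2 + A^6; writhe -2
components 3, writhe -2 (4 crossings)
linking number lk(C1,C2) = -1
lk(C1,C3): 0
lk(C2,C3) = 0
3-colorings: 9 of 3^4, det 0 — tricolorable
note: w = -2 (over 4 crossings) is diagram-only; (-A^3)^(2) removes it from V


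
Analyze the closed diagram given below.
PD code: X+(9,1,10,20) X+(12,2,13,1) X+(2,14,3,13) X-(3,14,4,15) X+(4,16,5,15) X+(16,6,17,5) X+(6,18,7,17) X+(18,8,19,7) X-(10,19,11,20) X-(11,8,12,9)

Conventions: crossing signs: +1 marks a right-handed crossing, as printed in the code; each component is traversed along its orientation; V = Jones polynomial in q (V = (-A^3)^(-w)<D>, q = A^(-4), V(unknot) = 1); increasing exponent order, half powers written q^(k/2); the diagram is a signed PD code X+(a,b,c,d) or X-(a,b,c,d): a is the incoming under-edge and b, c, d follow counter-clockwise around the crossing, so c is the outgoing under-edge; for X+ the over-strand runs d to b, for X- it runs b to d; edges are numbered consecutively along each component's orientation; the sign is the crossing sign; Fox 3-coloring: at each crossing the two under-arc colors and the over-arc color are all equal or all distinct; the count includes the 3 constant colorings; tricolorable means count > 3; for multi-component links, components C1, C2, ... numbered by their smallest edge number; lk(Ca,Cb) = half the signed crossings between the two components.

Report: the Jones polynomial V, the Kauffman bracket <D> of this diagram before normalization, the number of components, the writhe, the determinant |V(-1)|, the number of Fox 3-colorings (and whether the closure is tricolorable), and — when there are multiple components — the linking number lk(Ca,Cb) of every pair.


V = q^2 + q^4 - q^5 + q^6 - q^7
<D> = -A^-16 + A^-12 - A^-8 + A^-4 + A^4 (w = +4)
1 component over 10 crossings, w = +4
3 Fox colorings among 3^10, |V(-1)| = 5: not tricolorable
why: |V(-1)| = 5: so not tricolorable, since 3 does not divide 5


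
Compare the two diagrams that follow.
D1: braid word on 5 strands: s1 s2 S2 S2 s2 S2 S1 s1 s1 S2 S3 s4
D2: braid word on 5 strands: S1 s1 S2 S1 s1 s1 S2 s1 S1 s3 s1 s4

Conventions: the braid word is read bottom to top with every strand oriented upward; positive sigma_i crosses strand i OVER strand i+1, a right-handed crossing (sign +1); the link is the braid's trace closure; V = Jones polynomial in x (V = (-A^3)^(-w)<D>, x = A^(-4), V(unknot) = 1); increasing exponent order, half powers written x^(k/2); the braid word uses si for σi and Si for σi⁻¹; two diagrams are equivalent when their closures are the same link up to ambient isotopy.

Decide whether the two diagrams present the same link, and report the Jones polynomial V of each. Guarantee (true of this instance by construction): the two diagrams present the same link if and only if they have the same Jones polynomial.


equivalent: yes
V(D1) = x^-2 - x^-1 + 1 - x + x^2  (w 0, c 12, <D> = A^-8 - A^-4 + 1 - A^4 + A^8)
V(D2) = x^-2 - x^-1 + 1 - x + x^2  (w +2, c 12, <D> = A^-2 - A^2 + A^6 - A^10 + A^14)
why: D2 (12 crossings) and D1 (12) are Markov-related braid presentations


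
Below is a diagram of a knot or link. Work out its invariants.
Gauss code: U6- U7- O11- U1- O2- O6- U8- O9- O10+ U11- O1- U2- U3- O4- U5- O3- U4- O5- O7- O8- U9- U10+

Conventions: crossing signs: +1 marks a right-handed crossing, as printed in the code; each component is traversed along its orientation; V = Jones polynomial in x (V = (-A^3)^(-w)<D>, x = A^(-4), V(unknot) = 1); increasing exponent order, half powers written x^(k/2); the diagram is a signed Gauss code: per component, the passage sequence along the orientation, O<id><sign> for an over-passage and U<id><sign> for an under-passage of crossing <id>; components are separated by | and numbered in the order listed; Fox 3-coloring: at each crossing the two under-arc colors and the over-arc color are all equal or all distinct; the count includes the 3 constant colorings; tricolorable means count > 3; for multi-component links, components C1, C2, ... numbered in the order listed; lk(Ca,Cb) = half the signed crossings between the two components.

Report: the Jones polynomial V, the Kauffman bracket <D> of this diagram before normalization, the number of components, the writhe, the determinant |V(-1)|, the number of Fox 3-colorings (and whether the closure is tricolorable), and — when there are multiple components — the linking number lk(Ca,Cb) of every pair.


V(x) = x^-11 - 2x^-10 + 2x^-9 - 3x^-8 + 2x^-7 - 2x^-6 + 2x^-5 + x^-3
bracket: -A^-15 - 2A^-7 + 2A^-3 - 2A + 3A^5 - 2A^9 + 2A^13 - A^17, w = -9
1 component, writhe -9, over 11 crossings
det 15, colorings 9 of 3^11 — tricolorable
observation: V spans 8 powers of x: at least 8 crossings in any diagram


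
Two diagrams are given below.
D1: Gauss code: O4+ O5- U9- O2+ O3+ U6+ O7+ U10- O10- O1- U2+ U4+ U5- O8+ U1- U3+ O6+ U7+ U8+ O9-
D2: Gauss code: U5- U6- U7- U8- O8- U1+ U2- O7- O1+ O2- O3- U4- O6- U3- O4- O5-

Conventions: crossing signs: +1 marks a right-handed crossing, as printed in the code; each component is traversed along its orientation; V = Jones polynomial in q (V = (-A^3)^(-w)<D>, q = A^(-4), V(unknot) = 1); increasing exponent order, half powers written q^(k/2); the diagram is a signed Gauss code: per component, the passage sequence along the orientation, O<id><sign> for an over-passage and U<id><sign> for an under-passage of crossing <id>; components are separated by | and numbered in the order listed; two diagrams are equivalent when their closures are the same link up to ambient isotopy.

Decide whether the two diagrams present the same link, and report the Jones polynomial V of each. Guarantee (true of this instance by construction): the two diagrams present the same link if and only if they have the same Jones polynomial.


equivalent: no
D1 (bracket -A^-18 + A^-14 - A^-10 + 2A^-6 - A^-2 + A^2; 10 crossings at w = +2): V = q - q^2 + 2q^3 - q^4 + q^5 - q^6
V(D2) = -q^-4 + q^-3 + q^-1  [8 crossings, <D> = A^-14 + A^-6 - A^-2, w = -6]
observation: 2 values of V(q) split the 2 diagrams


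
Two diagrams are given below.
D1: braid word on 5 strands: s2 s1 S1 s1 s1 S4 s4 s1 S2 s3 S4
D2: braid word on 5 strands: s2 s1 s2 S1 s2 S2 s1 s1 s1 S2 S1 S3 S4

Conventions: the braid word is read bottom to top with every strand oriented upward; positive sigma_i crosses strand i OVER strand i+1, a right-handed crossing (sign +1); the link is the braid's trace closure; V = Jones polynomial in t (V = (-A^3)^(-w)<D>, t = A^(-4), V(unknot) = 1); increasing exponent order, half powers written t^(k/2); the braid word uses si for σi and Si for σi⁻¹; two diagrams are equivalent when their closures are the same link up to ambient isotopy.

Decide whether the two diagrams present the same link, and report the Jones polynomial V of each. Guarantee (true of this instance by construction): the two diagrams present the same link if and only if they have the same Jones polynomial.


equivalent: yes
V(D1) = -t^(1/2) - t^(3/2) - t^(5/2) + t^(9/2)  (w +3, c 11, <D> = -A^-9 + A^-1 + A^3 + A^7)
V(D2) = -t^(1/2) - t^(3/2) - t^(5/2) + t^(9/2)  (w +1, c 13, <D> = -A^-15 + A^-7 + A^-3 + A)
why: from 11 to 13 crossings by R-moves: one link, two diagrams


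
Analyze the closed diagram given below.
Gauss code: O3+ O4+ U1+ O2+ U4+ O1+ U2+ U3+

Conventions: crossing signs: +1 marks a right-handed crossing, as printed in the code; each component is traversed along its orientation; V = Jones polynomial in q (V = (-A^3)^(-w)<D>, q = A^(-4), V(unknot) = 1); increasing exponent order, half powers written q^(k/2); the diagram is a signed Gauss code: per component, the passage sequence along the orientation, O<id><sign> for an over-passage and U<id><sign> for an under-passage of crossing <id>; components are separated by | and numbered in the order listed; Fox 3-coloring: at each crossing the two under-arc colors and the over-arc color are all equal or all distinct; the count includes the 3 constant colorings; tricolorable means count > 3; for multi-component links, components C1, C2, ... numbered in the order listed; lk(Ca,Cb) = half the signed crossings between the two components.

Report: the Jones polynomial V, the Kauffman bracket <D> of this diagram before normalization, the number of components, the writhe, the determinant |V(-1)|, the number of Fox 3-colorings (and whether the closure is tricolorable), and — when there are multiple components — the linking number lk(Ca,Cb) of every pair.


V(q) = q + q^3 - q^4
bracket: -A^-4 + 1 + A^8, w = +4
1 component, writhe +4, over 4 crossings
det 3, colorings 9 of 3^4 — tricolorable
observation: the span of V is 3, forcing >= 3 crossings in any diagram
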